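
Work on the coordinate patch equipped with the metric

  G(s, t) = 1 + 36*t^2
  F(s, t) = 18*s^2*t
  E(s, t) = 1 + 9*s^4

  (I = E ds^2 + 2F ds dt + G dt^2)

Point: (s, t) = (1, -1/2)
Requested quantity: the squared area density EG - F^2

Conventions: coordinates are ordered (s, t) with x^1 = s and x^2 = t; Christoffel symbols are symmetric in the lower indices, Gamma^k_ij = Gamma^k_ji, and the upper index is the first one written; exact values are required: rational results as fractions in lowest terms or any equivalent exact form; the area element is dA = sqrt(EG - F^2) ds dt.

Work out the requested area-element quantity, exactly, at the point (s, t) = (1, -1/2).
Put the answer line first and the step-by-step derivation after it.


Answer: EG - F^2 = 19

E = 10, F = -9, G = 10; EG - F^2 = 19


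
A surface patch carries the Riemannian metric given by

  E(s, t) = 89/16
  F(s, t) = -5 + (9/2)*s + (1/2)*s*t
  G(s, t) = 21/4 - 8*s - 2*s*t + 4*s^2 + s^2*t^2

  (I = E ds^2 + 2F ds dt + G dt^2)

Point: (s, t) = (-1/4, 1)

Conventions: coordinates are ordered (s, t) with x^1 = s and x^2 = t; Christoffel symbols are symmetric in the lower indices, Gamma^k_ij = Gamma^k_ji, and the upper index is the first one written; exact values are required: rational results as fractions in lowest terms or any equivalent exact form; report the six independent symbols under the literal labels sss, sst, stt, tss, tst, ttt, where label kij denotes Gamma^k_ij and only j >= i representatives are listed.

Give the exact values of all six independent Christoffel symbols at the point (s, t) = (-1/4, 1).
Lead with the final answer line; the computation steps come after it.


Answer: Gamma_sss = 8000/1481, Gamma_sst = -10000/1481, Gamma_stt = 13142/1481, Gamma_tss = 7120/1481, Gamma_tst = -8900/1481, Gamma_ttt = 10245/1481

E = 89/16, F = -25/4, G = 129/16 at the point
E_s = 0, E_t = 0, F_s = 5, F_t = -1/8, G_s = -25/2, G_t = 5/8
EG - F^2 = 1481/256;  g^inv = (256/1481) * [[129/16, 25/4], [25/4, 89/16]]
first-kind symbols [ij,l] = (1/2)(d_i g_jl + d_j g_il - d_l g_ij): [ss,s] = E_s/2 = 0, [ss,t] = F_s - E_t/2 = 5, [st,s] = E_t/2 = 0, [st,t] = G_s/2 = -25/4, [tt,s] = F_t - G_s/2 = 49/8, [tt,t] = G_t/2 = 5/16
Gamma^s_ij = (G*[ij,s] - F*[ij,t])/(EG - F^2), Gamma^t_ij = (E*[ij,t] - F*[ij,s])/(EG - F^2)


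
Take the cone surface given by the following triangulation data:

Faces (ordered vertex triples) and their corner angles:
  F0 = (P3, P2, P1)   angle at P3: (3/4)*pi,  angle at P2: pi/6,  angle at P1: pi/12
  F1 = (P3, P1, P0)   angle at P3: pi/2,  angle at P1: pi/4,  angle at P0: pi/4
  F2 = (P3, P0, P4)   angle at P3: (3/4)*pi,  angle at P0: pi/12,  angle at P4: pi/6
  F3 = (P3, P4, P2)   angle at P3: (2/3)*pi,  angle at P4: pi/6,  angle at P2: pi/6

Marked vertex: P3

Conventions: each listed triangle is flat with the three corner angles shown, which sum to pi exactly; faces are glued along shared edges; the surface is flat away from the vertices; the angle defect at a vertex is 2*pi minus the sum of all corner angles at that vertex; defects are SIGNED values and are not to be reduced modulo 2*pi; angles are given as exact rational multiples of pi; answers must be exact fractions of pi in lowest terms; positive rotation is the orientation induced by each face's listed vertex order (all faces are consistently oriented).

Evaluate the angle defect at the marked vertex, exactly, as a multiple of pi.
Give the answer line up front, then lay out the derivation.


Answer: defect(P3) = (-2/3)*pi

Sum of corner angles at P3: (8/3)*pi
defect = 2*pi - (8/3)*pi


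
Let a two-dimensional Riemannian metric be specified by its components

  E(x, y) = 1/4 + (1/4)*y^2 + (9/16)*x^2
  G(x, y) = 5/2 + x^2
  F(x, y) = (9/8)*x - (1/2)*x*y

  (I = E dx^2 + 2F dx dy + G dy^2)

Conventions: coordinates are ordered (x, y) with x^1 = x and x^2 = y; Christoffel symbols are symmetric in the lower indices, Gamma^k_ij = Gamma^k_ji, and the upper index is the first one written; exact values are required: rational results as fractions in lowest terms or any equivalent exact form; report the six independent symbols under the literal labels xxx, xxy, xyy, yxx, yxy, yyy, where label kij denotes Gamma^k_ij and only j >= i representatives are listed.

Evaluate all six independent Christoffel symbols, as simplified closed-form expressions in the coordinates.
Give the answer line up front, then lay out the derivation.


Answer: Gamma_xxx = (36*x^3 - 24*x*y^2 + 90*x*y + 9*x)/(36*x^4 + 72*x^2*y + 25*x^2 + 40*y^2 + 40), Gamma_xxy = (48*x^2*y - 72*x^2 + 40*y)/(36*x^4 + 72*x^2*y + 25*x^2 + 40*y^2 + 40), Gamma_xyy = (-96*x^3 - 240*x)/(36*x^4 + 72*x^2*y + 25*x^2 + 40*y^2 + 40), Gamma_yxx = (-9*x^2*y - 12*y^3 + 18*y^2 - 12*y + 18)/(36*x^4 + 72*x^2*y + 25*x^2 + 40*y^2 + 40), Gamma_yxy = (36*x^3 + 24*x*y^2 - 18*x*y + 16*x)/(36*x^4 + 72*x^2*y + 25*x^2 + 40*y^2 + 40), Gamma_yyy = (-48*x^2*y + 108*x^2)/(36*x^4 + 72*x^2*y + 25*x^2 + 40*y^2 + 40)

E = 1/4 + (1/4)*y^2 + (9/16)*x^2; F = (9/8)*x - (1/2)*x*y; G = 5/2 + x^2
Gamma^k_ij = (1/2) g^{kl} (d_i g_jl + d_j g_il - d_l g_ij), with g^inv = (1/(EG-F^2)) [[G, -F], [-F, E]]
first partials: E_x = (9/8)*x, E_y = (1/2)*y, F_x = 9/8 - (1/2)*y, F_y = -(1/2)*x, G_x = 2*x, G_y = 0
D = EG - F^2 = 5/8 + (5/8)*y^2 + (25/64)*x^2 + (9/8)*x^2*y + (9/16)*x^4
expanded: Gamma^x_xx = (G E_x - 2F F_x + F E_y)/(2D), Gamma^x_xy = (G E_y - F G_x)/(2D), Gamma^x_yy = (2G F_y - G G_x - F G_y)/(2D), Gamma^y_xx = (2E F_x - E E_y - F E_x)/(2D), Gamma^y_xy = (E G_x - F E_y)/(2D), Gamma^y_yy = (E G_y - 2F F_y + F G_x)/(2D); substitute and cancel common factors


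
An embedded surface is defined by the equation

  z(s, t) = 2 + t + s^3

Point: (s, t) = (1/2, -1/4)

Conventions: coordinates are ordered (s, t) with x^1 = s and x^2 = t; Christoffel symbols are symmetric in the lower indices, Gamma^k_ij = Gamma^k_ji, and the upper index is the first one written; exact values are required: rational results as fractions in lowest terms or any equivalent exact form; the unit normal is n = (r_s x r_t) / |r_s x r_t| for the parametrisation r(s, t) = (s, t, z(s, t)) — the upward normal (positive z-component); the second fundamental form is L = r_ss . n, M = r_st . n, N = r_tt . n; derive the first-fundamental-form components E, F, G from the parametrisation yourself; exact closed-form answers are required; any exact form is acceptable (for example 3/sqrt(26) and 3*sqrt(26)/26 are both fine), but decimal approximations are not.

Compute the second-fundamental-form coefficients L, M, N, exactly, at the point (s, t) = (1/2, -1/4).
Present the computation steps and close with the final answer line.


z_s = 3/4, z_t = 1, z_ss = 3, z_st = 0, z_tt = 0
E = 25/16, F = 3/4, G = 2; answer radicand W^2 = 41/16
unnormalised second-form numerators: l = 3, m = 0, n = 0; L = l/sqrt(41/16), and similarly M = m/sqrt(W^2), N = n/sqrt(W^2)

Answer: L = 12*sqrt(41)/41, M = 0, N = 0


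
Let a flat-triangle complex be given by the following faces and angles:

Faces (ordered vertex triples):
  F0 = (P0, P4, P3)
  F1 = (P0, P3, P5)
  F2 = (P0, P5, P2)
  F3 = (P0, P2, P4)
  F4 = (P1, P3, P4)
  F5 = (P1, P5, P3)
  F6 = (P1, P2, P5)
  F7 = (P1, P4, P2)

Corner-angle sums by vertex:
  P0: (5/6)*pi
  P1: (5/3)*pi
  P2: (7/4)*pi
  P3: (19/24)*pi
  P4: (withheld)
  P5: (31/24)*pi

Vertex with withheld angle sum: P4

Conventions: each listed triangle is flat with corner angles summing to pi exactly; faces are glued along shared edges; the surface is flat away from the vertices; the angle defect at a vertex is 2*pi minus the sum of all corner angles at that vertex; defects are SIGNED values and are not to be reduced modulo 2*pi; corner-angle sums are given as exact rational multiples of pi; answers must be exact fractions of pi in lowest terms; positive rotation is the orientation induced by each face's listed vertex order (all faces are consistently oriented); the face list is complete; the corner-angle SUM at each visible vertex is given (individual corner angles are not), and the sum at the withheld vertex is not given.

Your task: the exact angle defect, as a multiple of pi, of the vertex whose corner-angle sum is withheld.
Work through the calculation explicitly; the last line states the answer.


V = 6, E = 12, F = 8; chi = V - E + F = 2
Gauss-Bonnet: total defect = 2*pi*chi = 4*pi; visible defects sum to (11/3)*pi

Answer: defect(P4) = pi/3


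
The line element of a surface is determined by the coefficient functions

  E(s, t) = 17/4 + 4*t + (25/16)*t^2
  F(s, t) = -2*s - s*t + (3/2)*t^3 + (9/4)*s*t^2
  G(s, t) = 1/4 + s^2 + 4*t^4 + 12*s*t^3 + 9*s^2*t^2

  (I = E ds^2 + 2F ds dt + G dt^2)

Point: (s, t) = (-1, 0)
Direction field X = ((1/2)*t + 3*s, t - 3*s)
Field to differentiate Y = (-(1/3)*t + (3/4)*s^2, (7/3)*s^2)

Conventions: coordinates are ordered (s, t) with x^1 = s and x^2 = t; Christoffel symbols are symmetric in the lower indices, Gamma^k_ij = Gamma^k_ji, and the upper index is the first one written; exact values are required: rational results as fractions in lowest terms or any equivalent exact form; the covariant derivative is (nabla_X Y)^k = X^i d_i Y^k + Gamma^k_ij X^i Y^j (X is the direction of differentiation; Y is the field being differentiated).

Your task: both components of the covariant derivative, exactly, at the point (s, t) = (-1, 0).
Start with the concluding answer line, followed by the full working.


Answer: (nabla_X Y)^s = -79/6, (nabla_X Y)^t = 155/3

E = 17/4, F = 2, G = 5/4 at the point
E_s = 0, E_t = 4, F_s = -2, F_t = 1, G_s = -2, G_t = 0
EG - F^2 = 21/16;  g^inv = (16/21) * [[5/4, -2], [-2, 17/4]]
first-kind symbols [ij,l] = (1/2)(d_i g_jl + d_j g_il - d_l g_ij): [ss,s] = E_s/2 = 0, [ss,t] = F_s - E_t/2 = -4, [st,s] = E_t/2 = 2, [st,t] = G_s/2 = -1, [tt,s] = F_t - G_s/2 = 2, [tt,t] = G_t/2 = 0
Gamma^s_ij = (G*[ij,s] - F*[ij,t])/(EG - F^2), Gamma^t_ij = (E*[ij,t] - F*[ij,s])/(EG - F^2)
Gamma_sss = 128/21, Gamma_sst = 24/7, Gamma_stt = 40/21, Gamma_tss = -272/21, Gamma_tst = -44/7, Gamma_ttt = -64/21
X = (-3, 3), Y = (3/4, 7/3) at the point


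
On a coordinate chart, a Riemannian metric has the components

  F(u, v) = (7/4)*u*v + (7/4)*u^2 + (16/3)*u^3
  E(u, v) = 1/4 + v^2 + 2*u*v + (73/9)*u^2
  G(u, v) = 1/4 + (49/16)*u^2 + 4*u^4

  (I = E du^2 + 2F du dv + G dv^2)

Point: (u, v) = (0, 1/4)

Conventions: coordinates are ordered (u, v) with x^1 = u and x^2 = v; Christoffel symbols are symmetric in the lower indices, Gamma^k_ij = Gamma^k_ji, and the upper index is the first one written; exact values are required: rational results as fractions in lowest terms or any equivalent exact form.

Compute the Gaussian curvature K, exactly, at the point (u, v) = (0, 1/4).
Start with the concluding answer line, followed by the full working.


Answer: K = -676/25

E = 5/16, F = 0, G = 1/4, EG - F^2 = 5/64 at the point
E_u = 1/2, E_v = 1/2, F_u = 7/16, F_v = 0, G_u = 0, G_v = 0
E_vv = 2, F_uv = 7/4, G_uu = 49/8
The intrinsic route: Brioschi's K = (det M1 - det M2)/(EG - F^2)^2.
M1 = [[-E_vv/2 + F_uv - G_uu/2, E_u/2, F_u - E_v/2], [F_v - G_u/2, E, F], [G_v/2, F, G]] = [[-37/16, 1/4, 3/16], [0, 5/16, 0], [0, 0, 1/4]]; det M1 = -185/1024
M2 = [[0, E_v/2, G_u/2], [E_v/2, E, F], [G_u/2, F, G]] = [[0, 1/4, 0], [1/4, 5/16, 0], [0, 0, 1/4]]; det M2 = -1/64
det M1 - det M2 = -169/1024; K = -169/1024 / (5/64)^2 = -676/25


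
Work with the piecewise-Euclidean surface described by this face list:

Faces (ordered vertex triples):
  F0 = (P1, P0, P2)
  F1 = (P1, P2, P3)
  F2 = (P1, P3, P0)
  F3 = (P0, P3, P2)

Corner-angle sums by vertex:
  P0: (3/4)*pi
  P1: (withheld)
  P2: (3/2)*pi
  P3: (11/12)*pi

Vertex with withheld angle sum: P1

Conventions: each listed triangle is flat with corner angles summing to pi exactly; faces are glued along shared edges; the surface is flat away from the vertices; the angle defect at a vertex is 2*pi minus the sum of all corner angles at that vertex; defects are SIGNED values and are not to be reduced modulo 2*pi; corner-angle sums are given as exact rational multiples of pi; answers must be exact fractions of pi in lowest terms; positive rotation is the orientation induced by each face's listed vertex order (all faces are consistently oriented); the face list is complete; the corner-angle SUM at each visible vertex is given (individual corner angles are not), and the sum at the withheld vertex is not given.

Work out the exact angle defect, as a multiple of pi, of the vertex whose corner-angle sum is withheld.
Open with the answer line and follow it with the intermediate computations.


Answer: defect(P1) = (7/6)*pi

V = 4, E = 6, F = 4; chi = V - E + F = 2
Gauss-Bonnet: total defect = 2*pi*chi = 4*pi; visible defects sum to (17/6)*pi


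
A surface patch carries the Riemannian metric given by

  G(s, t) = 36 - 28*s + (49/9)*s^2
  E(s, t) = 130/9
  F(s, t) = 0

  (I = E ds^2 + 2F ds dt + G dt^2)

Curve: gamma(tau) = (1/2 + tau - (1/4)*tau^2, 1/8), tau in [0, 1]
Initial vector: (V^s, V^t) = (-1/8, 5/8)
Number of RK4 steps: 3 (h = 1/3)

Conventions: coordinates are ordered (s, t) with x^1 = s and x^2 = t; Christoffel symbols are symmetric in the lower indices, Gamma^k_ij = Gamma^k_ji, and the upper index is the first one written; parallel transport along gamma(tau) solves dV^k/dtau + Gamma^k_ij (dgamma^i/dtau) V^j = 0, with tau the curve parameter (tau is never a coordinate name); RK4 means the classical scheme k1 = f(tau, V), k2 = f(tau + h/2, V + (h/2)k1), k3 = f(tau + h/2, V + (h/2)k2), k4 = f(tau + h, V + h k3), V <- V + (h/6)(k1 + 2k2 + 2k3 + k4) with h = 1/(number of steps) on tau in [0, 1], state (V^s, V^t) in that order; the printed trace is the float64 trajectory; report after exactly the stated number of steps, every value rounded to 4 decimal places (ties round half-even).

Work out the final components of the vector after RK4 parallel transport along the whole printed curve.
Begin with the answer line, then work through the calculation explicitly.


Answer: V^s = -0.1250, V^t = 0.9797

gamma'(tau) = (1 - (1/2)*tau, 0); f(tau, V)^k = -Gamma^k_ij(gamma(tau)) gamma'^i(tau) V^j; h = 1/3; intermediate values shown to 6 dp
curve data and Christoffel symbols at the stage parameters:
  tau = 0.000000: gamma = (0.500000, 0.125000), gamma' = (1.000000, 0.000000); Gamma_sss = 0.000000, Gamma_sst = 0.000000, Gamma_stt = 0.780769, Gamma_tss = 0.000000, Gamma_tst = -0.482759, Gamma_ttt = 0.000000
  tau = 0.166667: gamma = (0.659722, 0.125000), gamma' = (0.916667, 0.000000); Gamma_sss = 0.000000, Gamma_sst = 0.000000, Gamma_stt = 0.720566, Gamma_tss = 0.000000, Gamma_tst = -0.523093, Gamma_ttt = 0.000000
  tau = 0.333333: gamma = (0.805556, 0.125000), gamma' = (0.833333, 0.000000); Gamma_sss = 0.000000, Gamma_sst = 0.000000, Gamma_stt = 0.665598, Gamma_tss = 0.000000, Gamma_tst = -0.566292, Gamma_ttt = 0.000000
  tau = 0.500000: gamma = (0.937500, 0.125000), gamma' = (0.750000, 0.000000); Gamma_sss = 0.000000, Gamma_sst = 0.000000, Gamma_stt = 0.615865, Gamma_tss = 0.000000, Gamma_tst = -0.612022, Gamma_ttt = 0.000000
  tau = 0.666667: gamma = (1.055556, 0.125000), gamma' = (0.666667, 0.000000); Gamma_sss = 0.000000, Gamma_sst = 0.000000, Gamma_stt = 0.571368, Gamma_tss = 0.000000, Gamma_tst = -0.659686, Gamma_ttt = 0.000000
  tau = 0.833333: gamma = (1.159722, 0.125000), gamma' = (0.583333, 0.000000); Gamma_sss = 0.000000, Gamma_sst = 0.000000, Gamma_stt = 0.532105, Gamma_tss = 0.000000, Gamma_tst = -0.708363, Gamma_ttt = 0.000000
  tau = 1.000000: gamma = (1.250000, 0.125000), gamma' = (0.500000, 0.000000); Gamma_sss = 0.000000, Gamma_sst = 0.000000, Gamma_stt = 0.498077, Gamma_tss = 0.000000, Gamma_tst = -0.756757, Gamma_ttt = 0.000000
step 0: V^s = -0.1250, V^t = 0.6250
step 1: k1 = (0.000000, 0.301724), k2 = (0.000000, 0.323802), k3 = (0.000000, 0.325566), k4 = (0.000000, 0.346156); V <- V + (h/6)(k1 + 2k2 + 2k3 + k4): V^s = -0.1250, V^t = 0.7331
step 2: k1 = (0.000000, 0.345979), k2 = (0.000000, 0.362994), k3 = (0.000000, 0.364296), k4 = (0.000000, 0.375835); V <- V + (h/6)(k1 + 2k2 + 2k3 + k4): V^s = -0.1250, V^t = 0.8541
step 3: k1 = (0.000000, 0.375606), k2 = (0.000000, 0.378773), k3 = (0.000000, 0.378991), k4 = (0.000000, 0.370957); V <- V + (h/6)(k1 + 2k2 + 2k3 + k4): V^s = -0.1250, V^t = 0.9797


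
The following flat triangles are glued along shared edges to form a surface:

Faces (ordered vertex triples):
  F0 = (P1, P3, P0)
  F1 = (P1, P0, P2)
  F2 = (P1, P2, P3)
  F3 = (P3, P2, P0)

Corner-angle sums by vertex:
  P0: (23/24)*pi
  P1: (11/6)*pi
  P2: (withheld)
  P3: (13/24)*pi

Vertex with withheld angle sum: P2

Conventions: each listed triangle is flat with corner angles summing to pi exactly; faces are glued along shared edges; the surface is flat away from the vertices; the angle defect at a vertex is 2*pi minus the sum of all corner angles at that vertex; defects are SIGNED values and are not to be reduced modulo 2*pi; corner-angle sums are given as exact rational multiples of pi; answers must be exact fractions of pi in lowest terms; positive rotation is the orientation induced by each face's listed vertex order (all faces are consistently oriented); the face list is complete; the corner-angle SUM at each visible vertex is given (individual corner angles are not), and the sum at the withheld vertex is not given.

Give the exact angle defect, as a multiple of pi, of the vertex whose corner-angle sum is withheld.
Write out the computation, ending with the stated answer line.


V = 4, E = 6, F = 4; chi = V - E + F = 2
Gauss-Bonnet: total defect = 2*pi*chi = 4*pi; visible defects sum to (8/3)*pi

Answer: defect(P2) = (4/3)*pi


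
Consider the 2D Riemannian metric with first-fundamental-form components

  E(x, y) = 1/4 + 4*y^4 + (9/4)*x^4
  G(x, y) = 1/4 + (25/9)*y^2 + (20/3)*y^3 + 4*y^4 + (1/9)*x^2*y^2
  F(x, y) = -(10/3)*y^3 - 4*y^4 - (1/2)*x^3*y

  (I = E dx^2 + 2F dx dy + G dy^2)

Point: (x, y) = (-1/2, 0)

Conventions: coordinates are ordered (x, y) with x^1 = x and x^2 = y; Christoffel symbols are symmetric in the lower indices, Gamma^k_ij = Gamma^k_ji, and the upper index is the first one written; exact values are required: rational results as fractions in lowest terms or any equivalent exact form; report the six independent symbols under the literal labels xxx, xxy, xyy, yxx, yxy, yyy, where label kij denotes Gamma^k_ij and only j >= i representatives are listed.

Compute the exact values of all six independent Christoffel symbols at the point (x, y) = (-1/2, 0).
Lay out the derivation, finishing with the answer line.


E = 25/64, F = 0, G = 1/4 at the point
E_x = -9/8, E_y = 0, F_x = 0, F_y = 1/16, G_x = 0, G_y = 0
EG - F^2 = 25/256;  g^inv = (256/25) * [[1/4, 0], [0, 25/64]]
first-kind symbols [ij,l] = (1/2)(d_i g_jl + d_j g_il - d_l g_ij): [xx,x] = E_x/2 = -9/16, [xx,y] = F_x - E_y/2 = 0, [xy,x] = E_y/2 = 0, [xy,y] = G_x/2 = 0, [yy,x] = F_y - G_x/2 = 1/16, [yy,y] = G_y/2 = 0
Gamma^x_ij = (G*[ij,x] - F*[ij,y])/(EG - F^2), Gamma^y_ij = (E*[ij,y] - F*[ij,x])/(EG - F^2)

Answer: Gamma_xxx = -36/25, Gamma_xxy = 0, Gamma_xyy = 4/25, Gamma_yxx = 0, Gamma_yxy = 0, Gamma_yyy = 0


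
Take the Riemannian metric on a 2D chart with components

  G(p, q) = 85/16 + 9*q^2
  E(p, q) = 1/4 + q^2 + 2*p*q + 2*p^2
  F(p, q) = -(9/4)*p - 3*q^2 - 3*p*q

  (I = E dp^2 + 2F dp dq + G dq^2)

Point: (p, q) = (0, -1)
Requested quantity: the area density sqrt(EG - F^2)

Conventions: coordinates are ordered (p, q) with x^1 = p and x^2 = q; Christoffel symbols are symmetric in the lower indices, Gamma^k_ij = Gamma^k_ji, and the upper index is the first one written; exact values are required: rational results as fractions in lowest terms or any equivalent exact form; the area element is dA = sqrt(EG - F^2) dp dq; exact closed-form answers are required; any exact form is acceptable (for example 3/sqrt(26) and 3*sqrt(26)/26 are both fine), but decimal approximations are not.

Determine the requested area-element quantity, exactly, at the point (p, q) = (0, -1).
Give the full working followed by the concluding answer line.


E = 5/4, F = -3, G = 229/16; EG - F^2 = 569/64

Answer: sqrt(EG - F^2) = sqrt(569)/8


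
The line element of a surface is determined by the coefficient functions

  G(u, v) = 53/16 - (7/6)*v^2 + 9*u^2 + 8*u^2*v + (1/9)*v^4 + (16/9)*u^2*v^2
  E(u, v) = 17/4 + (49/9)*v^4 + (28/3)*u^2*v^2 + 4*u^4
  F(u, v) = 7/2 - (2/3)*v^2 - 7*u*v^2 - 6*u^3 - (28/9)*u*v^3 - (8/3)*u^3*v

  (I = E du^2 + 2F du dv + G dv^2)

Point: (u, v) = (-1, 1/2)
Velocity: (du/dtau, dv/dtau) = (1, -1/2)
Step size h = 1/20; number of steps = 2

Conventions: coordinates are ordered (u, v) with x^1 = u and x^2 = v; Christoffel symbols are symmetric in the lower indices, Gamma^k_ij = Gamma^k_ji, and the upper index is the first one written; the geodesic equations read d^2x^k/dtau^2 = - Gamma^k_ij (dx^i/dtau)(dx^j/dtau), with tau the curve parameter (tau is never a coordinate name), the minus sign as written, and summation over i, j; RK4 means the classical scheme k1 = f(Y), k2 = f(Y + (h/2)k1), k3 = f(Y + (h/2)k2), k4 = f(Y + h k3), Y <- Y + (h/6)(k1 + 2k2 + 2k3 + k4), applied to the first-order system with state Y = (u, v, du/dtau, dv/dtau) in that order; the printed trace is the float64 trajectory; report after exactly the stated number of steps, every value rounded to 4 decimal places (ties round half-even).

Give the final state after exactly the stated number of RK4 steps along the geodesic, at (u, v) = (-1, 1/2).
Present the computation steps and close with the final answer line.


f(Y) = (du/dtau, dv/dtau, -Gamma^u_ij Y'^i Y'^j, -Gamma^v_ij Y'^i Y'^j) with the Gammas evaluated at the stage position; h = 0.050000; intermediate values shown to 6 dp
step 0: u = -1.0000, v = 0.5000, du/dtau = 1.0000, dv/dtau = -0.5000
step 1:
  k1: at (u, v) = (-1.000000, 0.500000), (du/dtau, dv/dtau) = (1.000000, -0.500000); Gamma_uuu = 13.544526, Gamma_uuv = 17.014933, Gamma_uvv = 22.104589, Gamma_vuu = -12.360921, Gamma_vuv = -14.043649, Gamma_vvv = -16.921105; k1 = (1.000000, -0.500000, -2.055740, 2.547549)
  k2: at (u, v) = (-0.975000, 0.487500), (du/dtau, dv/dtau) = (0.948606, -0.436311); Gamma_uuu = 12.436893, Gamma_uuv = 15.764116, Gamma_uvv = 20.731642, Gamma_vuu = -11.376432, Gamma_vuv = -12.952639, Gamma_vvv = -15.686604; k2 = (0.948606, -0.436311, -2.088875, 2.501475)
  k3: at (u, v) = (-0.976285, 0.489092), (du/dtau, dv/dtau) = (0.947778, -0.437463); Gamma_uuu = 12.519760, Gamma_uuv = 15.858435, Gamma_uvv = 20.835732, Gamma_vuu = -11.450891, Gamma_vuv = -13.035529, Gamma_vvv = -15.780692; k3 = (0.947778, -0.437463, -2.083325, 2.496629)
  k4: at (u, v) = (-0.952611, 0.478127), (du/dtau, dv/dtau) = (0.895834, -0.375169); Gamma_uuu = 11.569856, Gamma_uuv = 14.772219, Gamma_uvv = 19.624312, Gamma_vuu = -10.616086, Gamma_vuv = -12.103448, Gamma_vvv = -14.710167; k4 = (0.895834, -0.375169, -2.117619, 2.454416)
  Y <- Y + (h/6)(k1 + 2k2 + 2k3 + k4): u = -0.9526, v = 0.4781, du/dtau = 0.8957, dv/dtau = -0.3750
step 2:
  k1: at (u, v) = (-0.952595, 0.478144), (du/dtau, dv/dtau) = (0.895685, -0.375015); Gamma_uuu = 11.569918, Gamma_uuv = 14.772294, Gamma_uvv = 19.624387, Gamma_vuu = -10.616174, Gamma_vuv = -12.103547, Gamma_vvv = -14.710269; k1 = (0.895685, -0.375015, -2.117998, 2.454591)
  k2: at (u, v) = (-0.930203, 0.468769), (du/dtau, dv/dtau) = (0.842735, -0.313650); Gamma_uuu = 10.763156, Gamma_uuv = 13.838357, Gamma_uvv = 18.565604, Gamma_vuu = -9.915303, Gamma_vuv = -11.315833, Gamma_vvv = -13.791578; k2 = (0.842735, -0.313650, -2.154818, 2.416546)
  k3: at (u, v) = (-0.931527, 0.470303), (du/dtau, dv/dtau) = (0.841815, -0.314602); Gamma_uuu = 10.835034, Gamma_uuv = 13.922098, Gamma_uvv = 18.660741, Gamma_vuu = -9.978843, Gamma_vuv = -11.387510, Gamma_vvv = -13.875129; k3 = (0.841815, -0.314602, -2.151050, 2.413158)
  k4: at (u, v) = (-0.910504, 0.462414), (du/dtau, dv/dtau) = (0.788133, -0.254357); Gamma_uuu = 10.148012, Gamma_uuv = 13.118818, Gamma_uvv = 17.737137, Gamma_vuu = -9.387909, Gamma_vuv = -10.720336, Gamma_vvv = -13.086705; k4 = (0.788133, -0.254357, -2.191234, 2.379856)
  Y <- Y + (h/6)(k1 + 2k2 + 2k3 + k4): u = -0.9105, v = 0.4624, du/dtau = 0.7880, dv/dtau = -0.2542

Answer: u = -0.9105, v = 0.4624, du/dtau = 0.7880, dv/dtau = -0.2542


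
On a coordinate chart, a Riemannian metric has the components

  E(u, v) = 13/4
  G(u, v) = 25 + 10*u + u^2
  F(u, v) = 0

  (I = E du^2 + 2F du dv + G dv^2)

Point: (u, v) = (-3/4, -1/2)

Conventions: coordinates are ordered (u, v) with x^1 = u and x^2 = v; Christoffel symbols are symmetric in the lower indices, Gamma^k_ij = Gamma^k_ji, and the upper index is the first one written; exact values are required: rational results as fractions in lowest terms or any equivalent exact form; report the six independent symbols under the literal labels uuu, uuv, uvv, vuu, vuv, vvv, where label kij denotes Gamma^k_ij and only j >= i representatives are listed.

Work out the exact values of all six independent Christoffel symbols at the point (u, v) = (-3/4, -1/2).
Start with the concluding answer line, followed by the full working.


Answer: Gamma_uuu = 0, Gamma_uuv = 0, Gamma_uvv = -17/13, Gamma_vuu = 0, Gamma_vuv = 4/17, Gamma_vvv = 0

E = 13/4, F = 0, G = 289/16 at the point
E_u = 0, E_v = 0, F_u = 0, F_v = 0, G_u = 17/2, G_v = 0
EG - F^2 = 3757/64;  g^inv = (64/3757) * [[289/16, 0], [0, 13/4]]
first-kind symbols [ij,l] = (1/2)(d_i g_jl + d_j g_il - d_l g_ij): [uu,u] = E_u/2 = 0, [uu,v] = F_u - E_v/2 = 0, [uv,u] = E_v/2 = 0, [uv,v] = G_u/2 = 17/4, [vv,u] = F_v - G_u/2 = -17/4, [vv,v] = G_v/2 = 0
Gamma^u_ij = (G*[ij,u] - F*[ij,v])/(EG - F^2), Gamma^v_ij = (E*[ij,v] - F*[ij,u])/(EG - F^2)


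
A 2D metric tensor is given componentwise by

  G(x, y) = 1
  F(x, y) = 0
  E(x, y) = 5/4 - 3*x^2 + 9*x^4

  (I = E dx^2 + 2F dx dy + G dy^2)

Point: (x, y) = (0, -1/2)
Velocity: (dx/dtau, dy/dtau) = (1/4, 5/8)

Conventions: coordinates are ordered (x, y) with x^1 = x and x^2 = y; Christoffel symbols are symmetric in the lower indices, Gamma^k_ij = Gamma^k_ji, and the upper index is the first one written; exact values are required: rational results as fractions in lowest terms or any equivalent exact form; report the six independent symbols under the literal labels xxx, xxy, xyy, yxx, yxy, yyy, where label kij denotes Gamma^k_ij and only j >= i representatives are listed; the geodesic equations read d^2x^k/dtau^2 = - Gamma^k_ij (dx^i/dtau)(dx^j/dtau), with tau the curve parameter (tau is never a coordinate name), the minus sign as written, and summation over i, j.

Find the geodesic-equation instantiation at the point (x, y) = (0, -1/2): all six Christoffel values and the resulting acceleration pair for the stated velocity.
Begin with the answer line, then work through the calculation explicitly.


Answer: Gamma_xxx = 0, Gamma_xxy = 0, Gamma_xyy = 0, Gamma_yxx = 0, Gamma_yxy = 0, Gamma_yyy = 0; accelerations (d^2x/dtau^2, d^2y/dtau^2) = (0, 0)

E = 5/4, F = 0, G = 1 at the point
E_x = 0, E_y = 0, F_x = 0, F_y = 0, G_x = 0, G_y = 0
EG - F^2 = 5/4;  g^inv = (4/5) * [[1, 0], [0, 5/4]]
first-kind symbols [ij,l] = (1/2)(d_i g_jl + d_j g_il - d_l g_ij): [xx,x] = E_x/2 = 0, [xx,y] = F_x - E_y/2 = 0, [xy,x] = E_y/2 = 0, [xy,y] = G_x/2 = 0, [yy,x] = F_y - G_x/2 = 0, [yy,y] = G_y/2 = 0
Gamma^x_ij = (G*[ij,x] - F*[ij,y])/(EG - F^2), Gamma^y_ij = (E*[ij,y] - F*[ij,x])/(EG - F^2)
Gamma_xxx = 0, Gamma_xxy = 0, Gamma_xyy = 0, Gamma_yxx = 0, Gamma_yxy = 0, Gamma_yyy = 0
d^2x/dtau^2 = -(Gamma_xxx*(1/4)^2 + 2*Gamma_xxy*(1/4)*(5/8) + Gamma_xyy*(5/8)^2) = 0
d^2y/dtau^2 = -(Gamma_yxx*(1/4)^2 + 2*Gamma_yxy*(1/4)*(5/8) + Gamma_yyy*(5/8)^2) = 0


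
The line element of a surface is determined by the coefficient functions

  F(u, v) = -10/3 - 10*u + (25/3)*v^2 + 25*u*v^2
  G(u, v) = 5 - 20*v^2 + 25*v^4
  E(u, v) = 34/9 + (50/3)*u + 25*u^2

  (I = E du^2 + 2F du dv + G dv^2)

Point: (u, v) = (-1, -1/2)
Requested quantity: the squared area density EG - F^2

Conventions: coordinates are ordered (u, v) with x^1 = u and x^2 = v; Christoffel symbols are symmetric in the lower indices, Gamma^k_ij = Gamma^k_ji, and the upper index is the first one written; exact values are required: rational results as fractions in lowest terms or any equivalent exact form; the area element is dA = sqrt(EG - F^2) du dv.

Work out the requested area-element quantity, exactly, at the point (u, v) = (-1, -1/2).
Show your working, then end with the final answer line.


E = 109/9, F = 5/2, G = 25/16; EG - F^2 = 1825/144

Answer: EG - F^2 = 1825/144


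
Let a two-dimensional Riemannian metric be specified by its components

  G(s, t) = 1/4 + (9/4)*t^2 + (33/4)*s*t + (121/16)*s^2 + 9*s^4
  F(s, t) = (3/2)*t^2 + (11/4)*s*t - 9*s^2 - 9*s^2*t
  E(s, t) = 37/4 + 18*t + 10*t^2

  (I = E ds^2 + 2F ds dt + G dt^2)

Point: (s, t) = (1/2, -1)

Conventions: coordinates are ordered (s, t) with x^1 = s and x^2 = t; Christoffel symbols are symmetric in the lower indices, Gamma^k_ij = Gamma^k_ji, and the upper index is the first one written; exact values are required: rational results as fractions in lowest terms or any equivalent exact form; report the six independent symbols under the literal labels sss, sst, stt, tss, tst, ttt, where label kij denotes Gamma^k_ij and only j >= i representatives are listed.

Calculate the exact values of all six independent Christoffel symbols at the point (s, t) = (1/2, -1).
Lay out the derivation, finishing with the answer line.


E = 5/4, F = 1/8, G = 53/64 at the point
E_s = 0, E_t = -2, F_s = -11/4, F_t = -31/8, G_s = 61/16, G_t = -3/8
EG - F^2 = 261/256;  g^inv = (256/261) * [[53/64, -1/8], [-1/8, 5/4]]
first-kind symbols [ij,l] = (1/2)(d_i g_jl + d_j g_il - d_l g_ij): [ss,s] = E_s/2 = 0, [ss,t] = F_s - E_t/2 = -7/4, [st,s] = E_t/2 = -1, [st,t] = G_s/2 = 61/32, [tt,s] = F_t - G_s/2 = -185/32, [tt,t] = G_t/2 = -3/16
Gamma^s_ij = (G*[ij,s] - F*[ij,t])/(EG - F^2), Gamma^t_ij = (E*[ij,t] - F*[ij,s])/(EG - F^2)

Answer: Gamma_sss = 56/261, Gamma_sst = -91/87, Gamma_stt = -9757/2088, Gamma_tss = -560/261, Gamma_tst = 214/87, Gamma_ttt = 125/261


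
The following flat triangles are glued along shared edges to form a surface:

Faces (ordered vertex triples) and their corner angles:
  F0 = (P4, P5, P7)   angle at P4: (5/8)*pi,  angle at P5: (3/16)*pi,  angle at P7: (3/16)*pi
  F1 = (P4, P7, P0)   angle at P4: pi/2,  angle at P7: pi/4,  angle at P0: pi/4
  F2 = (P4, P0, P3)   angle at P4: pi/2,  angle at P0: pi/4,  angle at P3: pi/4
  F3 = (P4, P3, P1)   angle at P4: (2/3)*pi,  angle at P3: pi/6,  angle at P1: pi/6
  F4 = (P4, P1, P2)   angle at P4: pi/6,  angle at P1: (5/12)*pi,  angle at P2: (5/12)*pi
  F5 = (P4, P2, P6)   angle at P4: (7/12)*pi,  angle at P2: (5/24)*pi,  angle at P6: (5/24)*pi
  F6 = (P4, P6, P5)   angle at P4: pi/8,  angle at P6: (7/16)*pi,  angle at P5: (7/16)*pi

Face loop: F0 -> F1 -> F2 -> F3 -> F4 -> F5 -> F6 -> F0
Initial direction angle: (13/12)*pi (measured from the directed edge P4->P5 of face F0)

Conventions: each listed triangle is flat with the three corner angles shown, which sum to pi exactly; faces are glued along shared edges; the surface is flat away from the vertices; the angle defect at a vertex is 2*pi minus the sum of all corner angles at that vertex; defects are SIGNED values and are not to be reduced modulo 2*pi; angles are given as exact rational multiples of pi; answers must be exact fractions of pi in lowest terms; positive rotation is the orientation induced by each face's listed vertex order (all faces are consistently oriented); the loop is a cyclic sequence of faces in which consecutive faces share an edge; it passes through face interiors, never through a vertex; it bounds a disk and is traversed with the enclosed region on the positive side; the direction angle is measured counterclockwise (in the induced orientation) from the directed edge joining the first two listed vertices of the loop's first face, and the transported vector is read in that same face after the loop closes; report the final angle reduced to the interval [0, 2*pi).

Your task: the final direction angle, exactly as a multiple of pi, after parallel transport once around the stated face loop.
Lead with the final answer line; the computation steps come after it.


Answer: final direction angle = (23/12)*pi

enclosed vertex P4: corner angles sum to (19/6)*pi, defect = 2*pi - (19/6)*pi = (-7/6)*pi
the rotation equals the total enclosed defect, so the final angle is initial + defects (mod 2*pi)
final angle = (13/12)*pi - (7/6)*pi = (23/12)*pi (mod 2*pi)


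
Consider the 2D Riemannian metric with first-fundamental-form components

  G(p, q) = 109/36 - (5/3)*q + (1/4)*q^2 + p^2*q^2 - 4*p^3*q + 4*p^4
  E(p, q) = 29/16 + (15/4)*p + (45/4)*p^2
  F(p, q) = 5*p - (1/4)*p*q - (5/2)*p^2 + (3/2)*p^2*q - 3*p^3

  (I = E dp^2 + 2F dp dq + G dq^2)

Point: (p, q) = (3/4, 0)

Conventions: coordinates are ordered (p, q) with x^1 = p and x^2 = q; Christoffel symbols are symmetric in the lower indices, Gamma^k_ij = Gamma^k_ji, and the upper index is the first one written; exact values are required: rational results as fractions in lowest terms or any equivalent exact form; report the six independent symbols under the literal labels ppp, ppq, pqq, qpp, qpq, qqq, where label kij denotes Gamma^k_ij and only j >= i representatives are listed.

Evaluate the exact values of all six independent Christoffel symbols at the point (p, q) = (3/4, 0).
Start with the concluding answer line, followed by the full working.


Answer: Gamma_ppp = 445926/422681, Gamma_ppq = -33534/422681, Gamma_pqq = -90912/422681, Gamma_qpp = -487314/422681, Gamma_qpq = 340686/422681, Gamma_qqq = -142278/422681

E = 701/64, F = 69/64, G = 2473/576 at the point
E_p = 165/8, E_q = 0, F_p = -61/16, F_q = 21/32, G_p = 27/4, G_q = -161/48
EG - F^2 = 422681/9216;  g^inv = (9216/422681) * [[2473/576, -69/64], [-69/64, 701/64]]
first-kind symbols [ij,l] = (1/2)(d_i g_jl + d_j g_il - d_l g_ij): [pp,p] = E_p/2 = 165/16, [pp,q] = F_p - E_q/2 = -61/16, [pq,p] = E_q/2 = 0, [pq,q] = G_p/2 = 27/8, [qq,p] = F_q - G_p/2 = -87/32, [qq,q] = G_q/2 = -161/96
Gamma^p_ij = (G*[ij,p] - F*[ij,q])/(EG - F^2), Gamma^q_ij = (E*[ij,q] - F*[ij,p])/(EG - F^2)


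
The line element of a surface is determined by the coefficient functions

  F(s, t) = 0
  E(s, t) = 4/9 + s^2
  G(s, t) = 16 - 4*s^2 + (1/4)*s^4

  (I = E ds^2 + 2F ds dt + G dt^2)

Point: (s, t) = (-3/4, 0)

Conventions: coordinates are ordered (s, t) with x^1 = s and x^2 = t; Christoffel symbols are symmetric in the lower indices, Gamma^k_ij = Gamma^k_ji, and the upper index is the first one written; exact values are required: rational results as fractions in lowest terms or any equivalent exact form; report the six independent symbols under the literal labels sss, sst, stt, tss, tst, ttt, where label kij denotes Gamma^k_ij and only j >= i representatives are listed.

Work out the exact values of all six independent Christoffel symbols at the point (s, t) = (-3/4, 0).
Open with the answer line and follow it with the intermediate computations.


Answer: Gamma_sss = -108/145, Gamma_sst = 0, Gamma_stt = -3213/1160, Gamma_tss = 0, Gamma_tst = 24/119, Gamma_ttt = 0

E = 145/144, F = 0, G = 14161/1024 at the point
E_s = -3/2, E_t = 0, F_s = 0, F_t = 0, G_s = 357/64, G_t = 0
EG - F^2 = 2053345/147456;  g^inv = (147456/2053345) * [[14161/1024, 0], [0, 145/144]]
first-kind symbols [ij,l] = (1/2)(d_i g_jl + d_j g_il - d_l g_ij): [ss,s] = E_s/2 = -3/4, [ss,t] = F_s - E_t/2 = 0, [st,s] = E_t/2 = 0, [st,t] = G_s/2 = 357/128, [tt,s] = F_t - G_s/2 = -357/128, [tt,t] = G_t/2 = 0
Gamma^s_ij = (G*[ij,s] - F*[ij,t])/(EG - F^2), Gamma^t_ij = (E*[ij,t] - F*[ij,s])/(EG - F^2)


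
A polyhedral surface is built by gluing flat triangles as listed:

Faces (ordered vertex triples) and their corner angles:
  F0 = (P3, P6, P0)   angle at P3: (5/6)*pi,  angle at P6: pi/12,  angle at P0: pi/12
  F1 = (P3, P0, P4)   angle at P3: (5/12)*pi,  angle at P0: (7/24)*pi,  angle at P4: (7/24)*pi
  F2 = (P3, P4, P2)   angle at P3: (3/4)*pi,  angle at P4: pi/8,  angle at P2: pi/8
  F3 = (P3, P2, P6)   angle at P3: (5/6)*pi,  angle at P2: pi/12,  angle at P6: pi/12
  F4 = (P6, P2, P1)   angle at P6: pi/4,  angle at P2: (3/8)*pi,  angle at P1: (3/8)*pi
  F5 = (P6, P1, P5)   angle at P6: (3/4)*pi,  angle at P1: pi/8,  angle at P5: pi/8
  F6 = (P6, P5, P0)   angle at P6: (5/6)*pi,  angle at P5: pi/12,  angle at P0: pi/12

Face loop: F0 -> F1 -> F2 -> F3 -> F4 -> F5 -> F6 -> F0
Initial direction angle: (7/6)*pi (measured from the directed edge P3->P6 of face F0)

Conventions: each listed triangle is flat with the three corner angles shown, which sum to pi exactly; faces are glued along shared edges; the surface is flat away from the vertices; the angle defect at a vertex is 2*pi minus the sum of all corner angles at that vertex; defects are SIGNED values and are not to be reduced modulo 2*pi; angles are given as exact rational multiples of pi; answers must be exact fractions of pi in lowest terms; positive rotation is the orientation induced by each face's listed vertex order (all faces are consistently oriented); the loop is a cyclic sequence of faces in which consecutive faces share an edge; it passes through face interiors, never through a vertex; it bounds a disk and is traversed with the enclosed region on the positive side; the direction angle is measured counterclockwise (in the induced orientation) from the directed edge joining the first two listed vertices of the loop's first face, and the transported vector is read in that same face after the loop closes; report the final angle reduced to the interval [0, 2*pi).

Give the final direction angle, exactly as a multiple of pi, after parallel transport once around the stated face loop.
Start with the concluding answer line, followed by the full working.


Answer: final direction angle = pi/3

enclosed vertex P3: corner angles sum to (17/6)*pi, defect = 2*pi - (17/6)*pi = (-5/6)*pi
enclosed vertex P6: corner angles sum to 2*pi, defect = 2*pi - 2*pi = 0
summing the enclosed defects onto the initial angle, mod 2*pi in the induced orientation:
final angle = (7/6)*pi - (5/6)*pi = pi/3 (mod 2*pi)


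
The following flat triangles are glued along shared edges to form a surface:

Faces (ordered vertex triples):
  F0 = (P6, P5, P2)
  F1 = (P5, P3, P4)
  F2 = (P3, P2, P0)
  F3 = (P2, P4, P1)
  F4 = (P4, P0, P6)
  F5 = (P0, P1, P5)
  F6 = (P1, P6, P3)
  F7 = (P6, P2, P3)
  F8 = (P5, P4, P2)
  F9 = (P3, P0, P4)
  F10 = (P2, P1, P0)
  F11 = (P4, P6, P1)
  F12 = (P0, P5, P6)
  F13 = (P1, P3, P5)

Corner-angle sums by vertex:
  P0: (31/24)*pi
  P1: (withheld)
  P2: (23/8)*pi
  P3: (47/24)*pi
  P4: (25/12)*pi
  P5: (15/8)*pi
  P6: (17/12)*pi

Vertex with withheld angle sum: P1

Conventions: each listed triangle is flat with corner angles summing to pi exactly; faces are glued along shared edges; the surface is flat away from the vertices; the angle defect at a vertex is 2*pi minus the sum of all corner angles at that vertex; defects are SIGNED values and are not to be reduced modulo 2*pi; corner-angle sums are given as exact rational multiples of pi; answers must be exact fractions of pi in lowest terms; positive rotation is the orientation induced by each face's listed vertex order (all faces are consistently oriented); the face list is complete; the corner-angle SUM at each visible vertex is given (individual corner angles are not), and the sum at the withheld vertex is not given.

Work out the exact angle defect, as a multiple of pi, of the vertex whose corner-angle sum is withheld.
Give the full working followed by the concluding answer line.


V = 7, E = 21, F = 14; chi = V - E + F = 0
Gauss-Bonnet: total defect = 2*pi*chi = 0; visible defects sum to pi/2

Answer: defect(P1) = -pi/2


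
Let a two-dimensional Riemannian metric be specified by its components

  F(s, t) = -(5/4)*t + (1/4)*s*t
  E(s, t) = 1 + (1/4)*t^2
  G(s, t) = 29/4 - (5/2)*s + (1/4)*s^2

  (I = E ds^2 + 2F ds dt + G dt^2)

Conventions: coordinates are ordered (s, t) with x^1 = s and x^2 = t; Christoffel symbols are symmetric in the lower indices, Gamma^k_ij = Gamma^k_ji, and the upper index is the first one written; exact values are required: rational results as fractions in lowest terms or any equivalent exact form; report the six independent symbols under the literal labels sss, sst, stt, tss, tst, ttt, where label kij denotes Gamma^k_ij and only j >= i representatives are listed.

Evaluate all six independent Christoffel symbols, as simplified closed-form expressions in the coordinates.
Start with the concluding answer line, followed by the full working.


Answer: Gamma_sss = 0, Gamma_sst = t/(s^2 - 10*s + t^2 + 29), Gamma_stt = 0, Gamma_tss = 0, Gamma_tst = (s - 5)/(s^2 - 10*s + t^2 + 29), Gamma_ttt = 0

E = 1 + (1/4)*t^2; F = -(5/4)*t + (1/4)*s*t; G = 29/4 - (5/2)*s + (1/4)*s^2
Gamma^k_ij = (1/2) g^{kl} (d_i g_jl + d_j g_il - d_l g_ij), with g^inv = (1/(EG-F^2)) [[G, -F], [-F, E]]
first partials: E_s = 0, E_t = (1/2)*t, F_s = (1/4)*t, F_t = -5/4 + (1/4)*s, G_s = -5/2 + (1/2)*s, G_t = 0
D = EG - F^2 = 29/4 - (5/2)*s + (1/4)*t^2 + (1/4)*s^2
expanded: Gamma^s_ss = (G E_s - 2F F_s + F E_t)/(2D), Gamma^s_st = (G E_t - F G_s)/(2D), Gamma^s_tt = (2G F_t - G G_s - F G_t)/(2D), Gamma^t_ss = (2E F_s - E E_t - F E_s)/(2D), Gamma^t_st = (E G_s - F E_t)/(2D), Gamma^t_tt = (E G_t - 2F F_t + F G_s)/(2D); substitute and cancel common factors
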